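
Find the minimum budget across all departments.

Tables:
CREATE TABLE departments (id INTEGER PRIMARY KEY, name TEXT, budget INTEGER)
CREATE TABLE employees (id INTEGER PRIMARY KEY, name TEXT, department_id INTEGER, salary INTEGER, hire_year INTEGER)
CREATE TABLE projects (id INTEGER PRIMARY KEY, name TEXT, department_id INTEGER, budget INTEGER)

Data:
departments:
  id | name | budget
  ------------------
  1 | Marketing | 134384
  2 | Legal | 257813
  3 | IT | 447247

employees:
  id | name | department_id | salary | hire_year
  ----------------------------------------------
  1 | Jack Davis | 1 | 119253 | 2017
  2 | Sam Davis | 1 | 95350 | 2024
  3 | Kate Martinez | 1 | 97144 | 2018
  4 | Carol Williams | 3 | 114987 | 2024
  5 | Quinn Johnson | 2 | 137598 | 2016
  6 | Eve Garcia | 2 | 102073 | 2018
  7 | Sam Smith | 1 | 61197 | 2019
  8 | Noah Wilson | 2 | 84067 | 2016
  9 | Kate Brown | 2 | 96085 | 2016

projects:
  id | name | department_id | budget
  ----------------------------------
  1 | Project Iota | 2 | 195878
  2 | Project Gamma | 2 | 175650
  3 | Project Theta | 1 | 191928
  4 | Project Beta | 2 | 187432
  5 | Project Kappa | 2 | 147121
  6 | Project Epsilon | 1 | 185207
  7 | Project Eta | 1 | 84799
SELECT MIN(budget) FROM departments

Execution result:
134384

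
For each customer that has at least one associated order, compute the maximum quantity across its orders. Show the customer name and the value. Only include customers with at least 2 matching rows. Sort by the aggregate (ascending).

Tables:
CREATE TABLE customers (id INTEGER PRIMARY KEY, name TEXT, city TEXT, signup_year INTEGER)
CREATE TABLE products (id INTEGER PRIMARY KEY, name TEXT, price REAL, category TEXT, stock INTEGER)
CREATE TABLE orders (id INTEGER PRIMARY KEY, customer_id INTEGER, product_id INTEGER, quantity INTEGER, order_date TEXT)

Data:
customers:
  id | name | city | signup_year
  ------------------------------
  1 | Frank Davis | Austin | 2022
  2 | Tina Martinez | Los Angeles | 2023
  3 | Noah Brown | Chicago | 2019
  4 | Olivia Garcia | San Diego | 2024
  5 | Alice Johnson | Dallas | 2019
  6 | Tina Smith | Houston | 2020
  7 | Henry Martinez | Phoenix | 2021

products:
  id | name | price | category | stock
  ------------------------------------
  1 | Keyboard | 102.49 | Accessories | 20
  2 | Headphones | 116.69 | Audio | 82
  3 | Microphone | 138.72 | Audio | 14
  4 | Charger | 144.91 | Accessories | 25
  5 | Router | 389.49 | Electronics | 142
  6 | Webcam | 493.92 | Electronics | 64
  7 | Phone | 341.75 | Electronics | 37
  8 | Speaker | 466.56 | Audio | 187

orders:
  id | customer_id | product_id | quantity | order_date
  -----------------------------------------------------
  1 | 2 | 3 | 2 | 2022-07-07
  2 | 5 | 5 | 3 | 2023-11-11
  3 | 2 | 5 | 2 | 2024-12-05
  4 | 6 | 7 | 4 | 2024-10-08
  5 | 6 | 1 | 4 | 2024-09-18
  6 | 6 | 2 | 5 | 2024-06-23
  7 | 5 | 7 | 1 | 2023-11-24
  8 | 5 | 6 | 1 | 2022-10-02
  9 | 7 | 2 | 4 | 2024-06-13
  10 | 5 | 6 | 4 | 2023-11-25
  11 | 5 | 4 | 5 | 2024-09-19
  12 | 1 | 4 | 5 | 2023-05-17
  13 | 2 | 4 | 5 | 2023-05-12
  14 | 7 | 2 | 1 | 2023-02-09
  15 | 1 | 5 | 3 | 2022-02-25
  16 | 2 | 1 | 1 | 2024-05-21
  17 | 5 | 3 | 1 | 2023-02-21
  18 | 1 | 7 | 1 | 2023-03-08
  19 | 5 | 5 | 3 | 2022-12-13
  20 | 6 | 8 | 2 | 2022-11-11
SELECT p.name, MAX(c.quantity) AS max_quantity FROM orders c JOIN customers p ON c.customer_id = p.id GROUP BY p.id, p.name HAVING COUNT(*) >= 2 ORDER BY max_quantity ASC

Execution result:
name | max_quantity
Henry Martinez | 4
Frank Davis | 5
Tina Martinez | 5
Alice Johnson | 5
Tina Smith | 5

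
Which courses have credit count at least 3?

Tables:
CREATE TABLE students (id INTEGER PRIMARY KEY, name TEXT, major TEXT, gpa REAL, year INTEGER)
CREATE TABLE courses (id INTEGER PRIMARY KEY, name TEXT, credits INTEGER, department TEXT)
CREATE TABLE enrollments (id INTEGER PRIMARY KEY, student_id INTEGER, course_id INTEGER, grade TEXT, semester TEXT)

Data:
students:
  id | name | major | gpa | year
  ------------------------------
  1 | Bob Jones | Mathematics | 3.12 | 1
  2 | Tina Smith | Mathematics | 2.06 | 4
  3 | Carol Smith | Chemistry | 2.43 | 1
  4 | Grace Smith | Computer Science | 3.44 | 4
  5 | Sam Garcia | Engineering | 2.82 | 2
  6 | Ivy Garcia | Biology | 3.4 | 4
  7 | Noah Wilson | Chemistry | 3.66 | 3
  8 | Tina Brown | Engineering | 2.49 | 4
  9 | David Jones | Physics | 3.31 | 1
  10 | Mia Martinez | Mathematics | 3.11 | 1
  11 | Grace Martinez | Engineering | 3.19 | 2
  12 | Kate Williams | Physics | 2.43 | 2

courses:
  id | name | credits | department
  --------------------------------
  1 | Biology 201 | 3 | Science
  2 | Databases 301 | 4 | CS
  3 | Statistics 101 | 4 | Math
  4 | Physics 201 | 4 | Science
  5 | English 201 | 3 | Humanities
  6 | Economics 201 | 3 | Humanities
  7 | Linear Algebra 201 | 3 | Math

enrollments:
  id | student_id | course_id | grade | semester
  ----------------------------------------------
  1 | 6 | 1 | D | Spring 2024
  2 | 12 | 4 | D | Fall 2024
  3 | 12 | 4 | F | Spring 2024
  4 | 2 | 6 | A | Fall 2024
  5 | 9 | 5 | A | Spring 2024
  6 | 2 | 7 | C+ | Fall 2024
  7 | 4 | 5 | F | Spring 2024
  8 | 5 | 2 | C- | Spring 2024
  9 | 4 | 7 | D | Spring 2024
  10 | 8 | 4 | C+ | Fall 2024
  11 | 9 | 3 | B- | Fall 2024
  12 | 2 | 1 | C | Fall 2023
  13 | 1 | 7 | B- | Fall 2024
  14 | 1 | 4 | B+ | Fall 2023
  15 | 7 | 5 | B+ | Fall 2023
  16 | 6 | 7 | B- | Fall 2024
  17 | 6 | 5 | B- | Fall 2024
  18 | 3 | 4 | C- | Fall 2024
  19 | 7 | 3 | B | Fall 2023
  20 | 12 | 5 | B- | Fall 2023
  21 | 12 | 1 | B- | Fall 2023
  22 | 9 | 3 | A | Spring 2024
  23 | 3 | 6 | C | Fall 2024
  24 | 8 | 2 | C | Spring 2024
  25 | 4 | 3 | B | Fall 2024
SELECT name, credits FROM courses WHERE credits >= 3

Execution result:
name | credits
Biology 201 | 3
Databases 301 | 4
Statistics 101 | 4
Physics 201 | 4
English 201 | 3
Economics 201 | 3
Linear Algebra 201 | 3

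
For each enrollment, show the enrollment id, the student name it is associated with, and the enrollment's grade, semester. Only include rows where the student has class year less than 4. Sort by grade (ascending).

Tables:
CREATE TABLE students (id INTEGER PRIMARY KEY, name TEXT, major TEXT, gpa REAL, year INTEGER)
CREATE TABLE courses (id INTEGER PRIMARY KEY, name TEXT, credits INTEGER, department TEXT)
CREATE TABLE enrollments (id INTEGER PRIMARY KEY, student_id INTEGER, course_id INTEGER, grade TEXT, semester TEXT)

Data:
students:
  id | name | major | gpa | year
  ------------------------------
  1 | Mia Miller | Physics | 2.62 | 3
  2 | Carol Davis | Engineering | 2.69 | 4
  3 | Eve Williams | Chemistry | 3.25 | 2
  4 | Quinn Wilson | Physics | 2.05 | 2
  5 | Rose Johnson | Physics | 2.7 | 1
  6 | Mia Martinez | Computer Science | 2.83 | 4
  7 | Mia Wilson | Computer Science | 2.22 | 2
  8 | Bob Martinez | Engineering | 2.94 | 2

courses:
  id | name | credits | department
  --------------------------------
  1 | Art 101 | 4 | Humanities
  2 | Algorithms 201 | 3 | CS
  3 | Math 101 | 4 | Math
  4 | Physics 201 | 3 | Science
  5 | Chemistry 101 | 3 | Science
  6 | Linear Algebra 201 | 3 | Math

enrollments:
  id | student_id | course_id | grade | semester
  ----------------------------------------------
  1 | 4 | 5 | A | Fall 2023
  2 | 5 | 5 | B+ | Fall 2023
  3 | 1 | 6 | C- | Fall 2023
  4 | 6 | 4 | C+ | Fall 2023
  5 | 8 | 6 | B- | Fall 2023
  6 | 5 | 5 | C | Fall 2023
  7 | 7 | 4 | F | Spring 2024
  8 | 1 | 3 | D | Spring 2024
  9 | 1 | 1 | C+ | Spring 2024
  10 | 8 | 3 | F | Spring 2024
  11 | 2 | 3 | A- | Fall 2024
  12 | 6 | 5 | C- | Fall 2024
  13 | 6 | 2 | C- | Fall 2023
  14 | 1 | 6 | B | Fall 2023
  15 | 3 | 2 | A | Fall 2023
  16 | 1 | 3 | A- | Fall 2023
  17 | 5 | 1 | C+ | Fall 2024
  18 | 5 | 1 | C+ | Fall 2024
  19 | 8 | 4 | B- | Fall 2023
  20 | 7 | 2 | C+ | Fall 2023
SELECT c.id, p.name AS student, c.grade, c.semester FROM enrollments c JOIN students p ON c.student_id = p.id WHERE p.year < 4 ORDER BY c.grade ASC

Execution result:
id | student | grade | semester
1 | Quinn Wilson | A | Fall 2023
15 | Eve Williams | A | Fall 2023
16 | Mia Miller | A- | Fall 2023
14 | Mia Miller | B | Fall 2023
2 | Rose Johnson | B+ | Fall 2023
5 | Bob Martinez | B- | Fall 2023
19 | Bob Martinez | B- | Fall 2023
6 | Rose Johnson | C | Fall 2023
9 | Mia Miller | C+ | Spring 2024
17 | Rose Johnson | C+ | Fall 2024
18 | Rose Johnson | C+ | Fall 2024
20 | Mia Wilson | C+ | Fall 2023
3 | Mia Miller | C- | Fall 2023
8 | Mia Miller | D | Spring 2024
7 | Mia Wilson | F | Spring 2024
10 | Bob Martinez | F | Spring 2024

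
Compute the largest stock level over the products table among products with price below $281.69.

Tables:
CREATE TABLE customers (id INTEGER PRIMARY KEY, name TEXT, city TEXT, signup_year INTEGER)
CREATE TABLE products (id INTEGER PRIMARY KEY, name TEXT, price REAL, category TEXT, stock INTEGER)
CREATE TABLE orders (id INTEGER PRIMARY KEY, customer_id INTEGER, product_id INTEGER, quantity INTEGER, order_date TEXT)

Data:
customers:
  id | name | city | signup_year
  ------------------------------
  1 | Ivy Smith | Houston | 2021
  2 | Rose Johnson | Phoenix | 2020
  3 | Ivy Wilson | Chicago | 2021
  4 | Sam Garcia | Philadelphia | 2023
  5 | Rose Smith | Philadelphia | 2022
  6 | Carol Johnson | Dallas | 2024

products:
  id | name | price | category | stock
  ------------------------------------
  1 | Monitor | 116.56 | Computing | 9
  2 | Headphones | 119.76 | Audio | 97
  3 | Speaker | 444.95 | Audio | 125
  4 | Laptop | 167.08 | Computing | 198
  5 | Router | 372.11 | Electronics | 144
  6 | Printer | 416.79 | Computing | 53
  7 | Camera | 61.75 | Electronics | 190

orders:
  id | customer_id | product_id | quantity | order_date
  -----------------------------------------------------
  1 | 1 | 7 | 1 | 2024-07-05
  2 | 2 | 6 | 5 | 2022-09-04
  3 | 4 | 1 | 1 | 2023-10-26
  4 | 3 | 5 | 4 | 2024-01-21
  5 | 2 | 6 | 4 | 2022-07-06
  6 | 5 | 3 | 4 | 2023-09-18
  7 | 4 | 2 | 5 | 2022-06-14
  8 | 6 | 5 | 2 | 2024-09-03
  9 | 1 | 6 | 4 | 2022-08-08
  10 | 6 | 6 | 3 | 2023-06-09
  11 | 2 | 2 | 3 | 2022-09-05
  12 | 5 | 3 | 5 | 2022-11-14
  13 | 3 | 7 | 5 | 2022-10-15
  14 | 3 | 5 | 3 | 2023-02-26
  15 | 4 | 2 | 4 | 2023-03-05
SELECT MAX(stock) FROM products WHERE price < 281.69

Execution result:
198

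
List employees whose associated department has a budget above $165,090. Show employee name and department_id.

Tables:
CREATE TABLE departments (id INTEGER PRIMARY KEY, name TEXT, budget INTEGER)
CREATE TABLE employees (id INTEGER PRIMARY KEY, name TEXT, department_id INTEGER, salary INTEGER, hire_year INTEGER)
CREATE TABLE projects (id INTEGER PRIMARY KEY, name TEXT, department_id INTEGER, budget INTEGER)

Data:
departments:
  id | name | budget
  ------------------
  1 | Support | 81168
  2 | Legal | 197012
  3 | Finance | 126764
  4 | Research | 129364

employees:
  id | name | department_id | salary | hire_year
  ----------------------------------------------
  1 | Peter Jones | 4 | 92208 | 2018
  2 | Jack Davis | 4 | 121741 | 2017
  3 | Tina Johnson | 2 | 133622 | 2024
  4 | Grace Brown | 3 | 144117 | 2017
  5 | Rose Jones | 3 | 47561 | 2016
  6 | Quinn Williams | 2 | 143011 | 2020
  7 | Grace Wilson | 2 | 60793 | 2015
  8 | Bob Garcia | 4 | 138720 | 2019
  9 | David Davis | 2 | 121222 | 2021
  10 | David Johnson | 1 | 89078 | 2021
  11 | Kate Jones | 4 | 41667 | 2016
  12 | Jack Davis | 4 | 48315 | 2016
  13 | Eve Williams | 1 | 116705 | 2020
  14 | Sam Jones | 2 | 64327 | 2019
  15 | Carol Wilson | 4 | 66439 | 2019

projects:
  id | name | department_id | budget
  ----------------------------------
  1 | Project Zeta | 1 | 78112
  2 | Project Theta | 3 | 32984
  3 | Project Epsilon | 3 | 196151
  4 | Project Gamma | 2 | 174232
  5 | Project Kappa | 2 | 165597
SELECT name, department_id FROM employees WHERE department_id IN (SELECT id FROM departments WHERE budget > 165090)

Execution result:
name | department_id
Tina Johnson | 2
Quinn Williams | 2
Grace Wilson | 2
David Davis | 2
Sam Jones | 2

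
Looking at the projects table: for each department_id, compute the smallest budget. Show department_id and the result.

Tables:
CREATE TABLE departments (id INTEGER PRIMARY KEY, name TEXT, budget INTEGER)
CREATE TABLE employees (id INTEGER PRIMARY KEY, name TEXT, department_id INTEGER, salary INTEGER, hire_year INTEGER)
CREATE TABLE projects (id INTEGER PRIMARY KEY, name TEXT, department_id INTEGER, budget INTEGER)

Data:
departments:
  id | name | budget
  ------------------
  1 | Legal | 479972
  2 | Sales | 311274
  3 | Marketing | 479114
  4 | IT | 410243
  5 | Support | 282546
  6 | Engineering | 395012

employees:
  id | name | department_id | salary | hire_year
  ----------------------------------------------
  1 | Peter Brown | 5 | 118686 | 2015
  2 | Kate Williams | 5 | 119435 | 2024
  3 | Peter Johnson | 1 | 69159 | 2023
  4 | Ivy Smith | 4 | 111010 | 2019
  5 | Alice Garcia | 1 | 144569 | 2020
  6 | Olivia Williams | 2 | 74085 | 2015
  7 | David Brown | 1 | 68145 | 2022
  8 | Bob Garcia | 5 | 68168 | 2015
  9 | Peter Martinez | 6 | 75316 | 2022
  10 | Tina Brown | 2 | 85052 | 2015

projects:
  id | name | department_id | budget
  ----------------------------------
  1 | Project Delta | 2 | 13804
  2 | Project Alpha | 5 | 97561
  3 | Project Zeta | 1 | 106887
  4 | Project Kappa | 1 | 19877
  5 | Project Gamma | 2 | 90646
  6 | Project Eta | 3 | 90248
SELECT department_id, MIN(budget) AS min_budget FROM projects GROUP BY department_id

Execution result:
department_id | min_budget
1 | 19877
2 | 13804
3 | 90248
5 | 97561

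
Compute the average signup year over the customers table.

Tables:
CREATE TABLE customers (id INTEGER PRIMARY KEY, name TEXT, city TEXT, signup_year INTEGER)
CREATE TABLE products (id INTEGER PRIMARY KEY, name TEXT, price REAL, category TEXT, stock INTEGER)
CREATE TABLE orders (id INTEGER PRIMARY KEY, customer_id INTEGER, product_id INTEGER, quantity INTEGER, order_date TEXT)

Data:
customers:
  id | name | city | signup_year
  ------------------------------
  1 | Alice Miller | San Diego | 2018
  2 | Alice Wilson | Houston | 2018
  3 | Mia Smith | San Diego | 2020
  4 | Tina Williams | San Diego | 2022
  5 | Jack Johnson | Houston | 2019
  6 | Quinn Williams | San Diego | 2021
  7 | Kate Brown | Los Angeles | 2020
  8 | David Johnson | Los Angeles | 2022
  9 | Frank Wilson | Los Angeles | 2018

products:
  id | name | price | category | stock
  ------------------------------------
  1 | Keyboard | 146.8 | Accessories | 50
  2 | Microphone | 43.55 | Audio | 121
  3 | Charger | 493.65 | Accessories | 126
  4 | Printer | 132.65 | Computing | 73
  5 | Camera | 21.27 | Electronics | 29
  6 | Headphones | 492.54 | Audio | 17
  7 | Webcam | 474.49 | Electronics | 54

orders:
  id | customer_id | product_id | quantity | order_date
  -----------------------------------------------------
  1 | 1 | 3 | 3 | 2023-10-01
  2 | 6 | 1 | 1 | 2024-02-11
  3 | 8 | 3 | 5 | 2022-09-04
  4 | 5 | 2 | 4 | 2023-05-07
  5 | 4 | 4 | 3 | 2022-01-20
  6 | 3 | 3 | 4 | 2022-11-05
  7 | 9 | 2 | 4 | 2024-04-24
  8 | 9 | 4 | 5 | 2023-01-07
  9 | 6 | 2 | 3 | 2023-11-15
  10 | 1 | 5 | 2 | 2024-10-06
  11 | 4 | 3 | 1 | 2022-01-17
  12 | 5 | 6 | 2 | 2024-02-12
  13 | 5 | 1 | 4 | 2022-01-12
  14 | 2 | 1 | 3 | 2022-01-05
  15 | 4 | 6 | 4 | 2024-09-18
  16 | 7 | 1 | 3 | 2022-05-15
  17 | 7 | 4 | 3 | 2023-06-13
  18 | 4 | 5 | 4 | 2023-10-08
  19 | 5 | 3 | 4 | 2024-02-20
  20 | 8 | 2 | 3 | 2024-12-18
SELECT AVG(signup_year) FROM customers

Execution result:
2019.78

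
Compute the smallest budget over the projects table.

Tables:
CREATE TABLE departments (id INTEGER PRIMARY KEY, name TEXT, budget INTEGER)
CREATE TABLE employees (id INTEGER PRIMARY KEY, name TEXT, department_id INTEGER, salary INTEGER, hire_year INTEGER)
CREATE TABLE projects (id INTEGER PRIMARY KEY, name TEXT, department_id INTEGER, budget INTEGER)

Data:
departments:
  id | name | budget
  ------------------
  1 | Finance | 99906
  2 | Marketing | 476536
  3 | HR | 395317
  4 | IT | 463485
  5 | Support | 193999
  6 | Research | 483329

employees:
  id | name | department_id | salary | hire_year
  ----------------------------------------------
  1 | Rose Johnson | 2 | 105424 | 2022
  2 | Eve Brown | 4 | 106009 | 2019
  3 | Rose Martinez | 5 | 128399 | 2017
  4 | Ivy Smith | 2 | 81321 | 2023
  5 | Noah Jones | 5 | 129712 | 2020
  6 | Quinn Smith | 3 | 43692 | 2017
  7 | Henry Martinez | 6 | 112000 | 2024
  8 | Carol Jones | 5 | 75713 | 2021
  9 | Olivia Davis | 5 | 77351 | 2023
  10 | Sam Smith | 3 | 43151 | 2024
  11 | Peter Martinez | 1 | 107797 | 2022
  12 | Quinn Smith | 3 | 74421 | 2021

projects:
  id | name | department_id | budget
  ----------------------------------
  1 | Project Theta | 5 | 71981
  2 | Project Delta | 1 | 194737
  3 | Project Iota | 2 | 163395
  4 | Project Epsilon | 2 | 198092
SELECT MIN(budget) FROM projects

Execution result:
71981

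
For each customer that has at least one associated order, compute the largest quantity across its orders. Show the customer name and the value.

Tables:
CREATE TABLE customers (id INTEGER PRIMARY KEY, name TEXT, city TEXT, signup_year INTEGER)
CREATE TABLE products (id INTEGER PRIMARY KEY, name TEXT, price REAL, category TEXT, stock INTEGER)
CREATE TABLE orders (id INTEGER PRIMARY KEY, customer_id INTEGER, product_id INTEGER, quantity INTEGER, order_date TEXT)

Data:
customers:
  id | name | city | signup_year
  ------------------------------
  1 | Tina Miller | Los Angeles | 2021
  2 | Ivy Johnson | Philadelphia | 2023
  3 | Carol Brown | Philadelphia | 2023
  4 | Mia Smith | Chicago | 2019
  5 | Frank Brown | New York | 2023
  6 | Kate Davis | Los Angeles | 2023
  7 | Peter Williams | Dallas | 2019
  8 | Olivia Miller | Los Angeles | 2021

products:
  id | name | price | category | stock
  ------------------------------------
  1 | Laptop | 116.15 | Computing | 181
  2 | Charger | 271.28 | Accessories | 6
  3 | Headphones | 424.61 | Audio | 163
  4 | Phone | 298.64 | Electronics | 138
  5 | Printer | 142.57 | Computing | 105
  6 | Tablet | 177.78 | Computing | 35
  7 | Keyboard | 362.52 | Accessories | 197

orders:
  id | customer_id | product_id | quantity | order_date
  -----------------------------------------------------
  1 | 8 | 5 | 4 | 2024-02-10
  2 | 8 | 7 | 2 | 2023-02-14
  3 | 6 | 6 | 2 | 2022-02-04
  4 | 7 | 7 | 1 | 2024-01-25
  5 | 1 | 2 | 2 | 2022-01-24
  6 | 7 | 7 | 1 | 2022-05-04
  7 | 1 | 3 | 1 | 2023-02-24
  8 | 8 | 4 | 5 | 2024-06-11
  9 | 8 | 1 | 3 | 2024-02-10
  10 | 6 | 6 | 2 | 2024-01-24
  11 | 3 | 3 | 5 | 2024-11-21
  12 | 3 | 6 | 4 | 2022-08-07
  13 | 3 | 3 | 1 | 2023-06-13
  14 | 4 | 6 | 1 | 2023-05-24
SELECT p.name, MAX(c.quantity) AS max_quantity FROM orders c JOIN customers p ON c.customer_id = p.id GROUP BY p.id, p.name

Execution result:
name | max_quantity
Tina Miller | 2
Carol Brown | 5
Mia Smith | 1
Kate Davis | 2
Peter Williams | 1
Olivia Miller | 5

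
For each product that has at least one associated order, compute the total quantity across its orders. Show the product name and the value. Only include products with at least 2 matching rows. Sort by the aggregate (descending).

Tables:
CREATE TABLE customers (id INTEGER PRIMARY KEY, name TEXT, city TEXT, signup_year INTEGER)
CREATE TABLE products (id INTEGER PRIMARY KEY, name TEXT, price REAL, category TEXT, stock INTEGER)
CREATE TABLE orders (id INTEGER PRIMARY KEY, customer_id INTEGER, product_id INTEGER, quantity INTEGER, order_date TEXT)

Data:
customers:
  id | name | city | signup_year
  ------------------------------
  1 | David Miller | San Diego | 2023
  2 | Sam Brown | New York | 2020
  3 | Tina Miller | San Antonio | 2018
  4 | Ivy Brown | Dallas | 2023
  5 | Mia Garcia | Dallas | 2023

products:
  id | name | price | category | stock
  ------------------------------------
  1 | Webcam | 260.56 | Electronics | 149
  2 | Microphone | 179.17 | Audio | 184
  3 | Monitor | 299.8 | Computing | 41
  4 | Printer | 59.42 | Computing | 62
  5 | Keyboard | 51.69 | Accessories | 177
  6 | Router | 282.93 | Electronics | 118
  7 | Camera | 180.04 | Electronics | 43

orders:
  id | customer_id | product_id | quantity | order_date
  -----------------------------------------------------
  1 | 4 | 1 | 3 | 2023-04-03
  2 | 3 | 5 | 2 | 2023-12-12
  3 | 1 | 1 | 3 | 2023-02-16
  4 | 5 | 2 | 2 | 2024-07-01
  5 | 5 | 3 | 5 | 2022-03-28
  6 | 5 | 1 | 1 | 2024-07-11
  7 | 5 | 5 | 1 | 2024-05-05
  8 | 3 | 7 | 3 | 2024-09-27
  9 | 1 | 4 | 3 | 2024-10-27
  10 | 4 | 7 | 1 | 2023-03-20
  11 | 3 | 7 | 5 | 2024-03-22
SELECT p.name, SUM(c.quantity) AS sum_quantity FROM orders c JOIN products p ON c.product_id = p.id GROUP BY p.id, p.name HAVING COUNT(*) >= 2 ORDER BY sum_quantity DESC

Execution result:
name | sum_quantity
Camera | 9
Webcam | 7
Keyboard | 3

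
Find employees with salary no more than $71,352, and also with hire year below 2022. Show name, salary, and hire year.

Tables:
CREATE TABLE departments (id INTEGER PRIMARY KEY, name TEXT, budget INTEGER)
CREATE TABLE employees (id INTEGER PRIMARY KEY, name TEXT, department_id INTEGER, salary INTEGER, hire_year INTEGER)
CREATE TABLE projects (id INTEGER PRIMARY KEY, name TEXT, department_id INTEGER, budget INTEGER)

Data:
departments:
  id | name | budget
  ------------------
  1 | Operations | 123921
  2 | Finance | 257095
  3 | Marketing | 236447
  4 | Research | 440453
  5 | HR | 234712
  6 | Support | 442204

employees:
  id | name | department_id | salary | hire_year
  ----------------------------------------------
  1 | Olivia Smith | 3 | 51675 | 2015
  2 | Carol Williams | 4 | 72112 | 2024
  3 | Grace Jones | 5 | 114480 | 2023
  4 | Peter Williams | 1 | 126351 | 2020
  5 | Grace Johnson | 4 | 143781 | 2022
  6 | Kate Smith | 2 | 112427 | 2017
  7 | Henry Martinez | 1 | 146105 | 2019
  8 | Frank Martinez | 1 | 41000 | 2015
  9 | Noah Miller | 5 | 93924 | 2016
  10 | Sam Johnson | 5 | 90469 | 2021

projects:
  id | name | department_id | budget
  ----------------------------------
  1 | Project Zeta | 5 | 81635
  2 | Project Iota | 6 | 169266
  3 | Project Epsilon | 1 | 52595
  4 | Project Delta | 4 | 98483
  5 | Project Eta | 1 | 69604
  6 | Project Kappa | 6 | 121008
SELECT name, salary, hire_year FROM employees WHERE salary <= 71352 AND hire_year < 2022

Execution result:
name | salary | hire_year
Olivia Smith | 51675 | 2015
Frank Martinez | 41000 | 2015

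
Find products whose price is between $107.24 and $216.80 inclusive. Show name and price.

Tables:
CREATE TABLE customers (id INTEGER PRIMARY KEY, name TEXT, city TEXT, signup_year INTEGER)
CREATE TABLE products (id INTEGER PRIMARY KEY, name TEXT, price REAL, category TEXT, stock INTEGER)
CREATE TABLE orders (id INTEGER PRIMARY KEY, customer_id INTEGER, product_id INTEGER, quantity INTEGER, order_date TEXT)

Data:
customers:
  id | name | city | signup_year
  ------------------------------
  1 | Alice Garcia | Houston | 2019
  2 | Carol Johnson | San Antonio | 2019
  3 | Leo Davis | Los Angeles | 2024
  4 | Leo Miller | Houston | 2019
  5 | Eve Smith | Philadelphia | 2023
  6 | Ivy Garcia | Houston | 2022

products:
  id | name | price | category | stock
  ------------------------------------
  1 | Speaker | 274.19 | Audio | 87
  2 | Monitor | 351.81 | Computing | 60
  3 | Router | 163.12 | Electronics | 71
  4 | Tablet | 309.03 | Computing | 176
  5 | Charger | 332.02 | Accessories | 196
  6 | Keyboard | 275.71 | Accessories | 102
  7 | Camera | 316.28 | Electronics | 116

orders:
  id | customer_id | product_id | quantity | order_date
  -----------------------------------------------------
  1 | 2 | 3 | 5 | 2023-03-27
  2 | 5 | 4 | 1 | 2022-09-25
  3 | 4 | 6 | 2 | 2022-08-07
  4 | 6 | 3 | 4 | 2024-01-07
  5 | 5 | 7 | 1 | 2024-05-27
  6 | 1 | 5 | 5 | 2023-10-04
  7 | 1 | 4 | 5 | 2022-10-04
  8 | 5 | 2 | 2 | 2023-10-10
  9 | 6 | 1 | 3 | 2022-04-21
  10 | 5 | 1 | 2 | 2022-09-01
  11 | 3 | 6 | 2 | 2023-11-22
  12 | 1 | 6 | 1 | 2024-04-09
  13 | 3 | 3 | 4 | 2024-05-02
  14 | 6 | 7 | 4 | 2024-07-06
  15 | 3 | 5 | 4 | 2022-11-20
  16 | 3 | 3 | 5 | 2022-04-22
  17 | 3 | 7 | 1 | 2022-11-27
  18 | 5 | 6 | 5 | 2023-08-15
SELECT name, price FROM products WHERE price BETWEEN 107.24 AND 216.8

Execution result:
name | price
Router | 163.12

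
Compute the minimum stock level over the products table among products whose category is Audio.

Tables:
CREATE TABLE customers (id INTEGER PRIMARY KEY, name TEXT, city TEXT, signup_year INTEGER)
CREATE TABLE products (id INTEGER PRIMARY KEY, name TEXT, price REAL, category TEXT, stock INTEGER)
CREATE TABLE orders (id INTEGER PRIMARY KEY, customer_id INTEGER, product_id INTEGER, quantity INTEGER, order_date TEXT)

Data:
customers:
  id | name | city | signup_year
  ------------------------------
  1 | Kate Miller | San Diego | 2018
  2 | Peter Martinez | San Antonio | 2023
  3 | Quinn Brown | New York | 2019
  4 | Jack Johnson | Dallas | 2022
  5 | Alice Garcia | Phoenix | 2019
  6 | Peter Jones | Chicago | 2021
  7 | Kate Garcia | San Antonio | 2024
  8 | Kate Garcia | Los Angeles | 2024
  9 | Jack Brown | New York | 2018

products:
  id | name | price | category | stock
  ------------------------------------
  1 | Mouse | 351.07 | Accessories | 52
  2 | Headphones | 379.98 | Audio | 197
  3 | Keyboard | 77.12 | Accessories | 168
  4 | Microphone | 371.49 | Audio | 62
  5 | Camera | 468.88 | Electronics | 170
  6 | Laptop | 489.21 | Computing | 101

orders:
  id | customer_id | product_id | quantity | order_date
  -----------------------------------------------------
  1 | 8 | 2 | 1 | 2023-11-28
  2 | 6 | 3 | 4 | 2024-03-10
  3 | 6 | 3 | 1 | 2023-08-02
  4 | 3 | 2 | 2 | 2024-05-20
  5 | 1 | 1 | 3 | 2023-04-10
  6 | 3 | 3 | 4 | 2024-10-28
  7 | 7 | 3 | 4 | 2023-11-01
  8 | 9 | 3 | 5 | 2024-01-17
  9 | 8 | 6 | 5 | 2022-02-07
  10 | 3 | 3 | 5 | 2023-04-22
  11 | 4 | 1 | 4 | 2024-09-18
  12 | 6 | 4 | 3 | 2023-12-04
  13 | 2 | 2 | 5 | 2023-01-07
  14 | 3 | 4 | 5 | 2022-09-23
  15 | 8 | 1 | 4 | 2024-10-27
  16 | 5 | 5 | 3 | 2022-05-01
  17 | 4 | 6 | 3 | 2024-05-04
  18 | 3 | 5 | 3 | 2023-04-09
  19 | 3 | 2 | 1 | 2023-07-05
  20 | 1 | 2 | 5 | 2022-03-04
SELECT MIN(stock) FROM products WHERE category = 'Audio'

Execution result:
62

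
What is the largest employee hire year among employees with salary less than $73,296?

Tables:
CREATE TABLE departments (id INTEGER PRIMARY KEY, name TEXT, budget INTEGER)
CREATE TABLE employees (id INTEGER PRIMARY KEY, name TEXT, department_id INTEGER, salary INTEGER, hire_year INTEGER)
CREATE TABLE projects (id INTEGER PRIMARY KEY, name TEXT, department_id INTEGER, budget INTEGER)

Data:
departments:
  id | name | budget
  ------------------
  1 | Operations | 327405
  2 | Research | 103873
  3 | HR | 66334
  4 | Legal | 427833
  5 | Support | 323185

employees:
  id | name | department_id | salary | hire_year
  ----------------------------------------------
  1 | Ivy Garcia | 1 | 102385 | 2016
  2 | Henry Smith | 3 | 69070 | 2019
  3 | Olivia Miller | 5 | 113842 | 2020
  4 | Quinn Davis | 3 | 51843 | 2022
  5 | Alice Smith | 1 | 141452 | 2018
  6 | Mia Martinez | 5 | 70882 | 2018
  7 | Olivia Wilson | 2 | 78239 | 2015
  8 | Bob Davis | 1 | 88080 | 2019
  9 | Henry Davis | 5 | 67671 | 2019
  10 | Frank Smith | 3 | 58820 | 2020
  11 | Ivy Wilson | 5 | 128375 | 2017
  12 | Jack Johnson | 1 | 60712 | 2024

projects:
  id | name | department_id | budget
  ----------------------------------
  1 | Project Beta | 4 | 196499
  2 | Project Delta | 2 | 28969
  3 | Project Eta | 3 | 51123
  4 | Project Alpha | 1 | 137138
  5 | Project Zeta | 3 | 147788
SELECT MAX(hire_year) FROM employees WHERE salary < 73296

Execution result:
2024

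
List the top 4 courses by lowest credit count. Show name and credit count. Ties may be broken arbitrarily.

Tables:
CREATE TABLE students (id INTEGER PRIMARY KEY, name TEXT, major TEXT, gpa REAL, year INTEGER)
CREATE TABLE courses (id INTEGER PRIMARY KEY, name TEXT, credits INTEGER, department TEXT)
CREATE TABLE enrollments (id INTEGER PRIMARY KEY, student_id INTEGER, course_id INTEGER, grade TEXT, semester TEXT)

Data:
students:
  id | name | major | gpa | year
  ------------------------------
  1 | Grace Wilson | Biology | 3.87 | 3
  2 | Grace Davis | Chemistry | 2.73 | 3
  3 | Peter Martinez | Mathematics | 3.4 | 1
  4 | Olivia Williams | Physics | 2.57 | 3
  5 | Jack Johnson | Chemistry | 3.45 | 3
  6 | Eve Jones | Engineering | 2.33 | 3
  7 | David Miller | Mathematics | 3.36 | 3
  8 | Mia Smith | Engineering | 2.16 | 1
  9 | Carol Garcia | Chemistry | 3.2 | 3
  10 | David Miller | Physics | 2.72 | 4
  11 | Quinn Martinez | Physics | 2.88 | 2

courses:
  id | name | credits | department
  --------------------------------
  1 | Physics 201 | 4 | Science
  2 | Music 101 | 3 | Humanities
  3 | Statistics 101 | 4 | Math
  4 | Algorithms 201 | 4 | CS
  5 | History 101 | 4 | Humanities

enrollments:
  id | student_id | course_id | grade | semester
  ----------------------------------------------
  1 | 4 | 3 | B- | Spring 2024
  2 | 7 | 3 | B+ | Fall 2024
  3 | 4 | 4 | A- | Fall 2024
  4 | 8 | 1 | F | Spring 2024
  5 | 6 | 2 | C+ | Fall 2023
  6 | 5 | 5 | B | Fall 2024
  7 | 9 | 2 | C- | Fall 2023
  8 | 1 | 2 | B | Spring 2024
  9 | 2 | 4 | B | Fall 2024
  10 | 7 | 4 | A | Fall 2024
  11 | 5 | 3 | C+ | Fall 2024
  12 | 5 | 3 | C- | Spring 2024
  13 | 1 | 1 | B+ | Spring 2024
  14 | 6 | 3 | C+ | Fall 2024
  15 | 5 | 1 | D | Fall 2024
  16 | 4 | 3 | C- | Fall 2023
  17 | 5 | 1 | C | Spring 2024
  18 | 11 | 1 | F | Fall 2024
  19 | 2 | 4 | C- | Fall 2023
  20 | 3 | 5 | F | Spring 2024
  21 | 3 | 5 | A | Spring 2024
SELECT name, credits FROM courses ORDER BY credits ASC LIMIT 4

Execution result:
name | credits
Music 101 | 3
Physics 201 | 4
Statistics 101 | 4
Algorithms 201 | 4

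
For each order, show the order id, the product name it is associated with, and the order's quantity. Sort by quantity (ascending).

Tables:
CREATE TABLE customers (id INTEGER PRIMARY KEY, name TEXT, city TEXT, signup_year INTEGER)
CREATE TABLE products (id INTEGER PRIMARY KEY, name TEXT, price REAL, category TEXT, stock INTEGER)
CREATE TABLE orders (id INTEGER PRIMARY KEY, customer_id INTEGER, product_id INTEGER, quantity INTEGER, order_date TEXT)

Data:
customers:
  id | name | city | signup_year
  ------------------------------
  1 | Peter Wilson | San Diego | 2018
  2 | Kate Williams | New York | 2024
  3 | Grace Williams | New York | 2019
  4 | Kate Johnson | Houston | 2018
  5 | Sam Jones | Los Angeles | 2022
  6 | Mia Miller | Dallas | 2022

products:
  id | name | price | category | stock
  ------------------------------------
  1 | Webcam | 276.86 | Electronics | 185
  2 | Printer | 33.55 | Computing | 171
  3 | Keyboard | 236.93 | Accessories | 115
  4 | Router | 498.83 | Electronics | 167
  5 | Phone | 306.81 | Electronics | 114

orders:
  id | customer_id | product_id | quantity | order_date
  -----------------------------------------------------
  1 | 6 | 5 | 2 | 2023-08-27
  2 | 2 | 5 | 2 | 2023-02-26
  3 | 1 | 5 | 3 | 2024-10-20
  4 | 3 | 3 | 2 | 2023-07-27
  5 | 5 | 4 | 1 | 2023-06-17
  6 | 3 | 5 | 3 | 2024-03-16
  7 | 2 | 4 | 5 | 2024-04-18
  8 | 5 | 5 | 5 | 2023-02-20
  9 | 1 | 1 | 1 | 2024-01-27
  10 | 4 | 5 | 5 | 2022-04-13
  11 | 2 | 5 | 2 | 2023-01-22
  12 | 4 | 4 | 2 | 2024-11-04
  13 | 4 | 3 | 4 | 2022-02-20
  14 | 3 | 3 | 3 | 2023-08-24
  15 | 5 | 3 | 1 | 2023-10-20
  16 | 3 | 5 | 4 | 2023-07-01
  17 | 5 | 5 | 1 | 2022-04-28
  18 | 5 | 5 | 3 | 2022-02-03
SELECT c.id, p.name AS product, c.quantity FROM orders c JOIN products p ON c.product_id = p.id ORDER BY c.quantity ASC

Execution result:
id | product | quantity
5 | Router | 1
9 | Webcam | 1
15 | Keyboard | 1
17 | Phone | 1
1 | Phone | 2
2 | Phone | 2
4 | Keyboard | 2
11 | Phone | 2
12 | Router | 2
3 | Phone | 3
6 | Phone | 3
14 | Keyboard | 3
18 | Phone | 3
13 | Keyboard | 4
16 | Phone | 4
7 | Router | 5
8 | Phone | 5
10 | Phone | 5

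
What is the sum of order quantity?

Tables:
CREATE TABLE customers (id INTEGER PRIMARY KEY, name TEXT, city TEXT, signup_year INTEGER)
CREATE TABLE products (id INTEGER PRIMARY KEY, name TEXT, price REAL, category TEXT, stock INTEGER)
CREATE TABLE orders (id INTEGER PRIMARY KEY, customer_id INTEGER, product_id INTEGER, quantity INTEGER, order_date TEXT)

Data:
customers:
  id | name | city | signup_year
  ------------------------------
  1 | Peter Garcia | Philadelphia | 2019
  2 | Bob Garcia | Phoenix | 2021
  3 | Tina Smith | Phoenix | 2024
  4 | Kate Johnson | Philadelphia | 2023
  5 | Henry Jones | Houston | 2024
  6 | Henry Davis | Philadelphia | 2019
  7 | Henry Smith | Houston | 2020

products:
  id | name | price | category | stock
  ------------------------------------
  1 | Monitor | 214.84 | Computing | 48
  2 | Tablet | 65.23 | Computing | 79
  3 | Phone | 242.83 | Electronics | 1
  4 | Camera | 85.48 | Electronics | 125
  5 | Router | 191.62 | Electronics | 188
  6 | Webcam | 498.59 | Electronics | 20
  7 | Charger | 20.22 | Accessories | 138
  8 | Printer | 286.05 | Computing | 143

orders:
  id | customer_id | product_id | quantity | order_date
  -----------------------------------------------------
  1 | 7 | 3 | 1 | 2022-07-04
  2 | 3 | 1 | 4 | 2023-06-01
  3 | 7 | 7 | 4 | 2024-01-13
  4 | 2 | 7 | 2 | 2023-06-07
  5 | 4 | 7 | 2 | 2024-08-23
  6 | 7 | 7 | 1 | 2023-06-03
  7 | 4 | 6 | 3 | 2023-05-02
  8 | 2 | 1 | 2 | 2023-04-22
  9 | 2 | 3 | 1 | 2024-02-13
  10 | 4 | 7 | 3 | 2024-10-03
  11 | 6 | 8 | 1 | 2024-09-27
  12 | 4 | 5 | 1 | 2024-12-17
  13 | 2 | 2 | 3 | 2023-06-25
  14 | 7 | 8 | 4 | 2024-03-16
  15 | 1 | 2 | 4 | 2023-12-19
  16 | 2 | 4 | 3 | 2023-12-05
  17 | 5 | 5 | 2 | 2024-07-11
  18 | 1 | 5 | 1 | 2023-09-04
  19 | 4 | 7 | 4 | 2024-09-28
SELECT SUM(quantity) FROM orders

Execution result:
46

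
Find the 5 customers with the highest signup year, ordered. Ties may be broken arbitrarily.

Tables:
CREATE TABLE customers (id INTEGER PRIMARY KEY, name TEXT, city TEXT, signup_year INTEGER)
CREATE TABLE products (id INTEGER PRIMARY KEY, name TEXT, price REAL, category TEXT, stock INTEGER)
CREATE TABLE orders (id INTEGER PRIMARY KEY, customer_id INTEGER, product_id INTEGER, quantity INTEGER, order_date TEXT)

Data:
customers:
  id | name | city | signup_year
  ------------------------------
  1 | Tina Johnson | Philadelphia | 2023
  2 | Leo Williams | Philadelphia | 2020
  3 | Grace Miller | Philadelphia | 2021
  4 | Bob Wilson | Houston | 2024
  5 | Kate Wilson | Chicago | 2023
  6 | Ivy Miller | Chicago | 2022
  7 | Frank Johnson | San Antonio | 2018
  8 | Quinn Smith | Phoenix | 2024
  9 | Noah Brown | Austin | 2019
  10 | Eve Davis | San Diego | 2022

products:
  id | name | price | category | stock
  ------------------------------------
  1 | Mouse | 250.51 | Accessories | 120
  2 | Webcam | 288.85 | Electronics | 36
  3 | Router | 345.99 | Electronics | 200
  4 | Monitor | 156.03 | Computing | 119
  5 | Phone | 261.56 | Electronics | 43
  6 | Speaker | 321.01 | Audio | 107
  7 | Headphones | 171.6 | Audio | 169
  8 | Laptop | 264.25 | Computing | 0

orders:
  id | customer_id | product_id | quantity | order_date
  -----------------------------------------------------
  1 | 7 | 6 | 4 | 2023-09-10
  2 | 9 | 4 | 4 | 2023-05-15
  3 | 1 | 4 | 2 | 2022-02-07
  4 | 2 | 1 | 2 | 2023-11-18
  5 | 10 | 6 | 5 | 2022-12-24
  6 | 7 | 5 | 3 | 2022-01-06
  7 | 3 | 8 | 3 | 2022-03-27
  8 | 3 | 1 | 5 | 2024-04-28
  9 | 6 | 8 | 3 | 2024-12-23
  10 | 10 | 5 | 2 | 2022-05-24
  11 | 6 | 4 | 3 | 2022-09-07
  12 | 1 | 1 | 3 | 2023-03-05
SELECT name, signup_year FROM customers ORDER BY signup_year DESC LIMIT 5

Execution result:
name | signup_year
Bob Wilson | 2024
Quinn Smith | 2024
Tina Johnson | 2023
Kate Wilson | 2023
Ivy Miller | 2022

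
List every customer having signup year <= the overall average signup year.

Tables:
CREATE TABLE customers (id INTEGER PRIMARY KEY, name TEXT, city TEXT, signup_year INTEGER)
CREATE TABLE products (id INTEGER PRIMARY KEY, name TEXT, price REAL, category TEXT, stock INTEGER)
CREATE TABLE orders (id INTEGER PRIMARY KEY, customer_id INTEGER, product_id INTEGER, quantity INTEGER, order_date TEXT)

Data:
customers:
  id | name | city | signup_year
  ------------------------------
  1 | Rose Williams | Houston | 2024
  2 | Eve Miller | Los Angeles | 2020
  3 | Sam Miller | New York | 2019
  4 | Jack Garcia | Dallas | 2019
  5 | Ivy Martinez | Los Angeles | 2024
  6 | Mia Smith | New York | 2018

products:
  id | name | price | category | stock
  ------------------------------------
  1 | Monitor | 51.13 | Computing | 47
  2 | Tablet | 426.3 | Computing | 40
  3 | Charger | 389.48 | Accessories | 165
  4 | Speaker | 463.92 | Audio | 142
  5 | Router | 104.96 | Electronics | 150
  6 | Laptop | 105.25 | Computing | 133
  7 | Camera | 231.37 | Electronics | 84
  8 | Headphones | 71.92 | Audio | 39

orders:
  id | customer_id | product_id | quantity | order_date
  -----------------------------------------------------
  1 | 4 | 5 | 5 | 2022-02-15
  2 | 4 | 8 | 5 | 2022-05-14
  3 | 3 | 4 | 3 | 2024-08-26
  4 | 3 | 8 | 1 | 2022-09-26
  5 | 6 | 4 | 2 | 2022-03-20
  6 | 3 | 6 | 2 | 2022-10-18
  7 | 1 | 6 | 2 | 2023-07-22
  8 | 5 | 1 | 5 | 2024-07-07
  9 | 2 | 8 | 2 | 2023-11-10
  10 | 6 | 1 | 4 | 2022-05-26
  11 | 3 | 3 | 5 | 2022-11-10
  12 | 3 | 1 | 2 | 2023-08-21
SELECT name, signup_year FROM customers WHERE signup_year <= (SELECT AVG(signup_year) FROM customers)

Execution result:
name | signup_year
Eve Miller | 2020
Sam Miller | 2019
Jack Garcia | 2019
Mia Smith | 2018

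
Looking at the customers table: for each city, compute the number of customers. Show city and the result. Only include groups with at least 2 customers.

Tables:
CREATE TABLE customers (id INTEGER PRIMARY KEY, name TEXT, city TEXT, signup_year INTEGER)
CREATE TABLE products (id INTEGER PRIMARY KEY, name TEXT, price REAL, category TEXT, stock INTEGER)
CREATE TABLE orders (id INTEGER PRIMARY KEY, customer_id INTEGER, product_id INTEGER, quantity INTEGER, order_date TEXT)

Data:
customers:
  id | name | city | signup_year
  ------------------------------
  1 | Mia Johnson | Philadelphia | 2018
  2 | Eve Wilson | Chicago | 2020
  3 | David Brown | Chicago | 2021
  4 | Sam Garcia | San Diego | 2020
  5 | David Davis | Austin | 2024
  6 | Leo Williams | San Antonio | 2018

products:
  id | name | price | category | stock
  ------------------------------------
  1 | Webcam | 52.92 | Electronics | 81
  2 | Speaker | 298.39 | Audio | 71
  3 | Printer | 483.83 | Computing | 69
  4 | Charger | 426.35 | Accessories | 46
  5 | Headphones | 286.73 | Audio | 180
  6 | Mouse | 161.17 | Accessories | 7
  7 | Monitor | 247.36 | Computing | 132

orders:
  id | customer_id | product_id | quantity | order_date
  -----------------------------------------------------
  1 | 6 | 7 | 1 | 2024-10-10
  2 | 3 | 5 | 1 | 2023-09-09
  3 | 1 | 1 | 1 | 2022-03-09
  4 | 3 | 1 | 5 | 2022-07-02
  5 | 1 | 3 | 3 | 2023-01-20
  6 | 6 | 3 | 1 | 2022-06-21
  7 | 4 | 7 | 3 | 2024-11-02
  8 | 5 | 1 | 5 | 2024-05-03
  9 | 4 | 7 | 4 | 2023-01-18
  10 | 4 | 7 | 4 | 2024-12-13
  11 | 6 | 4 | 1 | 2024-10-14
SELECT city, COUNT(*) AS n FROM customers GROUP BY city HAVING COUNT(*) >= 2

Execution result:
city | n
Chicago | 2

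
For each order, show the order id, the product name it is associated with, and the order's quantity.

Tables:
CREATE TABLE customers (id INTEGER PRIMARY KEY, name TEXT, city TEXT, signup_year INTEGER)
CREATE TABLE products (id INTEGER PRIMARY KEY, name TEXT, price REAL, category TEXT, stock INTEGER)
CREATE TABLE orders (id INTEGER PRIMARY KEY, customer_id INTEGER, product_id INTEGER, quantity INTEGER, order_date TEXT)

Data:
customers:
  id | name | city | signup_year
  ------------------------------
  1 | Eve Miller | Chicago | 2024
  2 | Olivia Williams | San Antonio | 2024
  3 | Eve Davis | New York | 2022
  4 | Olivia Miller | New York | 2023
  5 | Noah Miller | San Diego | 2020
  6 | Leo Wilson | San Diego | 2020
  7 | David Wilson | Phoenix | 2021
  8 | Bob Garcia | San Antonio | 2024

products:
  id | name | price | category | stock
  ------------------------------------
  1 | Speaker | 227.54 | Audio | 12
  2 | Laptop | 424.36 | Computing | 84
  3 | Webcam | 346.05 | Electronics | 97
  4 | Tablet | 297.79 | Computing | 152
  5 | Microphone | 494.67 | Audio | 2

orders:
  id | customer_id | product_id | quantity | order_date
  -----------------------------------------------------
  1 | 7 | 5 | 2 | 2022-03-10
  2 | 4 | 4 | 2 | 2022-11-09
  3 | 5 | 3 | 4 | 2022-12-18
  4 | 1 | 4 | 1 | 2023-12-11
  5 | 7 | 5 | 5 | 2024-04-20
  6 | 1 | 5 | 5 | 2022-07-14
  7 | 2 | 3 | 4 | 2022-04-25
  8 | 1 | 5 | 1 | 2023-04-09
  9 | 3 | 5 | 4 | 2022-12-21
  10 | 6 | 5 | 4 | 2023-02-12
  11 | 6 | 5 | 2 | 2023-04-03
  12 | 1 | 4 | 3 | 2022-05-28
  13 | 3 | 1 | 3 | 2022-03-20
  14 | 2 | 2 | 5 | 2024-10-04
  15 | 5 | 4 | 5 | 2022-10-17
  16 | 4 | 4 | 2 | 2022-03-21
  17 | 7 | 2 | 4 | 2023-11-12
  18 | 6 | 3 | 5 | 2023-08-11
SELECT c.id, p.name AS product, c.quantity FROM orders c JOIN products p ON c.product_id = p.id

Execution result:
id | product | quantity
1 | Microphone | 2
2 | Tablet | 2
3 | Webcam | 4
4 | Tablet | 1
5 | Microphone | 5
6 | Microphone | 5
7 | Webcam | 4
8 | Microphone | 1
9 | Microphone | 4
10 | Microphone | 4
11 | Microphone | 2
12 | Tablet | 3
13 | Speaker | 3
14 | Laptop | 5
15 | Tablet | 5
16 | Tablet | 2
17 | Laptop | 4
18 | Webcam | 5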